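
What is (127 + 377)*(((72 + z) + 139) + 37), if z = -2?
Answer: 123984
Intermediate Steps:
(127 + 377)*(((72 + z) + 139) + 37) = (127 + 377)*(((72 - 2) + 139) + 37) = 504*((70 + 139) + 37) = 504*(209 + 37) = 504*246 = 123984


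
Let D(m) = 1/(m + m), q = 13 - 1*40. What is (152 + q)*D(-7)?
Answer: -125/14 ≈ -8.9286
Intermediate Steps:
q = -27 (q = 13 - 40 = -27)
D(m) = 1/(2*m)
(152 + q)*D(-7) = (152 - 27)*((½)/(-7)) = 125*((½)*(-⅐)) = 125*(-1/14) = -125/14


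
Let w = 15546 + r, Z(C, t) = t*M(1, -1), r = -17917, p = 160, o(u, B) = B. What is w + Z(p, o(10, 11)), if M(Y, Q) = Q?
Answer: -2382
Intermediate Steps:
Z(C, t) = -t (Z(C, t) = t*(-1) = -t)
w = -2371 (w = 15546 - 17917 = -2371)
w + Z(p, o(10, 11)) = -2371 - 1*11 = -2371 - 11 = -2382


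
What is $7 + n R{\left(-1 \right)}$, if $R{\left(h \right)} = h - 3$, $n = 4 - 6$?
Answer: $15$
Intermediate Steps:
$n = -2$
$R{\left(h \right)} = -3 + h$
$7 + n R{\left(-1 \right)} = 7 - 2 \left(-3 - 1\right) = 7 - -8 = 7 + 8 = 15$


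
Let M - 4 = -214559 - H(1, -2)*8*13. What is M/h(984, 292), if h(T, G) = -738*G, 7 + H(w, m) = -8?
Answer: 5195/5256 ≈ 0.98839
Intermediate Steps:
H(w, m) = -15 (H(w, m) = -7 - 8 = -15)
M = -212995 (M = 4 + (-214559 - (-15*8)*13) = 4 + (-214559 - (-120)*13) = 4 + (-214559 - 1*(-1560)) = 4 + (-214559 + 1560) = 4 - 212999 = -212995)
M/h(984, 292) = -212995/((-738*292)) = -212995/(-215496) = -212995*(-1/215496) = 5195/5256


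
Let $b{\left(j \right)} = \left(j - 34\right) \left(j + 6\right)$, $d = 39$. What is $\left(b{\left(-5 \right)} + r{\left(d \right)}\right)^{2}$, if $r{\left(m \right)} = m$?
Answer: $0$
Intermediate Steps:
$b{\left(j \right)} = \left(-34 + j\right) \left(6 + j\right)$
$\left(b{\left(-5 \right)} + r{\left(d \right)}\right)^{2} = \left(\left(-204 + \left(-5\right)^{2} - -140\right) + 39\right)^{2} = \left(\left(-204 + 25 + 140\right) + 39\right)^{2} = \left(-39 + 39\right)^{2} = 0^{2} = 0$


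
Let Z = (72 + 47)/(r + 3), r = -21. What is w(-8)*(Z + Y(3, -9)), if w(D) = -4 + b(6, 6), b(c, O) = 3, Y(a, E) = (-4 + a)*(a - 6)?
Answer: 65/18 ≈ 3.6111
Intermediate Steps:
Y(a, E) = (-6 + a)*(-4 + a) (Y(a, E) = (-4 + a)*(-6 + a) = (-6 + a)*(-4 + a))
Z = -119/18 (Z = (72 + 47)/(-21 + 3) = 119/(-18) = 119*(-1/18) = -119/18 ≈ -6.6111)
w(D) = -1 (w(D) = -4 + 3 = -1)
w(-8)*(Z + Y(3, -9)) = -(-119/18 + (24 + 3**2 - 10*3)) = -(-119/18 + (24 + 9 - 30)) = -(-119/18 + 3) = -1*(-65/18) = 65/18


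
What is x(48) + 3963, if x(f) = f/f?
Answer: 3964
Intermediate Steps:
x(f) = 1
x(48) + 3963 = 1 + 3963 = 3964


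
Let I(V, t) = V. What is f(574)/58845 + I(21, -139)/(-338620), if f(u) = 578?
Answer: 38897323/3985218780 ≈ 0.0097604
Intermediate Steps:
f(574)/58845 + I(21, -139)/(-338620) = 578/58845 + 21/(-338620) = 578*(1/58845) + 21*(-1/338620) = 578/58845 - 21/338620 = 38897323/3985218780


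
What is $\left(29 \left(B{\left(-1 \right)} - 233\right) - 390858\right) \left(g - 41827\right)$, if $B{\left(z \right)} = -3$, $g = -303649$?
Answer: $137396496152$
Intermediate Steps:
$\left(29 \left(B{\left(-1 \right)} - 233\right) - 390858\right) \left(g - 41827\right) = \left(29 \left(-3 - 233\right) - 390858\right) \left(-303649 - 41827\right) = \left(29 \left(-236\right) - 390858\right) \left(-345476\right) = \left(-6844 - 390858\right) \left(-345476\right) = \left(-397702\right) \left(-345476\right) = 137396496152$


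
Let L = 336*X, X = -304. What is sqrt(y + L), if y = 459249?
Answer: sqrt(357105) ≈ 597.58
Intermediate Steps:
L = -102144 (L = 336*(-304) = -102144)
sqrt(y + L) = sqrt(459249 - 102144) = sqrt(357105)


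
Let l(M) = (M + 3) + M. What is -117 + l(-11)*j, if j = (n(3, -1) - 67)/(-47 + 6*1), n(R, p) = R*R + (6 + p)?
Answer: -5804/41 ≈ -141.56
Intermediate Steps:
l(M) = 3 + 2*M (l(M) = (3 + M) + M = 3 + 2*M)
n(R, p) = 6 + p + R**2 (n(R, p) = R**2 + (6 + p) = 6 + p + R**2)
j = 53/41 (j = ((6 - 1 + 3**2) - 67)/(-47 + 6*1) = ((6 - 1 + 9) - 67)/(-47 + 6) = (14 - 67)/(-41) = -53*(-1/41) = 53/41 ≈ 1.2927)
-117 + l(-11)*j = -117 + (3 + 2*(-11))*(53/41) = -117 + (3 - 22)*(53/41) = -117 - 19*53/41 = -117 - 1007/41 = -5804/41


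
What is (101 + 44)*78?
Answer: 11310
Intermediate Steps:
(101 + 44)*78 = 145*78 = 11310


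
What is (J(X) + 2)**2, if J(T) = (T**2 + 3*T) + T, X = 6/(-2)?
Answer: 1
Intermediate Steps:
X = -3 (X = 6*(-1/2) = -3)
J(T) = T**2 + 4*T
(J(X) + 2)**2 = (-3*(4 - 3) + 2)**2 = (-3*1 + 2)**2 = (-3 + 2)**2 = (-1)**2 = 1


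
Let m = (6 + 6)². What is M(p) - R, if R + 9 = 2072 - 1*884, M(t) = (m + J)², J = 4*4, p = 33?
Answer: 24421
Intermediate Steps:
J = 16
m = 144 (m = 12² = 144)
M(t) = 25600 (M(t) = (144 + 16)² = 160² = 25600)
R = 1179 (R = -9 + (2072 - 1*884) = -9 + (2072 - 884) = -9 + 1188 = 1179)
M(p) - R = 25600 - 1*1179 = 25600 - 1179 = 24421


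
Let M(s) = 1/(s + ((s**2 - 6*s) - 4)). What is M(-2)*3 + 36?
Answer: 363/10 ≈ 36.300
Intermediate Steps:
M(s) = 1/(-4 + s**2 - 5*s) (M(s) = 1/(s + (-4 + s**2 - 6*s)) = 1/(-4 + s**2 - 5*s))
M(-2)*3 + 36 = 3/(-4 + (-2)**2 - 5*(-2)) + 36 = 3/(-4 + 4 + 10) + 36 = 3/10 + 36 = 363/10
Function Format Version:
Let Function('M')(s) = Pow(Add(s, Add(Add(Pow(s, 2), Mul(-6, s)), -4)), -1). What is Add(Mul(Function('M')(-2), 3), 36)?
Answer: Rational(363, 10) ≈ 36.300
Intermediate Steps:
Function('M')(s) = Pow(Add(-4, Pow(s, 2), Mul(-5, s)), -1) (Function('M')(s) = Pow(Add(s, Add(-4, Pow(s, 2), Mul(-6, s))), -1) = Pow(Add(-4, Pow(s, 2), Mul(-5, s)), -1))
Add(Mul(Function('M')(-2), 3), 36) = Add(Mul(Pow(Add(-4, Pow(-2, 2), Mul(-5, -2)), -1), 3), 36) = Add(Mul(Pow(Add(-4, 4, 10), -1), 3), 36) = Add(Mul(Pow(10, -1), 3), 36) = Add(Mul(Rational(1, 10), 3), 36) = Add(Rational(3, 10), 36) = Rational(363, 10)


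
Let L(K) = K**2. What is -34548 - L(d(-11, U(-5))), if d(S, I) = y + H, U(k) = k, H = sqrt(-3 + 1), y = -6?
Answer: -34582 + 12*I*sqrt(2) ≈ -34582.0 + 16.971*I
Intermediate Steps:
H = I*sqrt(2) (H = sqrt(-2) = I*sqrt(2) ≈ 1.4142*I)
d(S, I) = -6 + I*sqrt(2)
-34548 - L(d(-11, U(-5))) = -34548 - (-6 + I*sqrt(2))**2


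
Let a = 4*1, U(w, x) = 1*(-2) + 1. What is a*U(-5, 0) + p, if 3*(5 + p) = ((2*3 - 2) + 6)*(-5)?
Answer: -77/3 ≈ -25.667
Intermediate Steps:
U(w, x) = -1 (U(w, x) = -2 + 1 = -1)
a = 4
p = -65/3 (p = -5 + (((2*3 - 2) + 6)*(-5))/3 = -5 + (((6 - 2) + 6)*(-5))/3 = -5 + ((4 + 6)*(-5))/3 = -5 + (10*(-5))/3 = -5 + (⅓)*(-50) = -5 - 50/3 = -65/3 ≈ -21.667)
a*U(-5, 0) + p = 4*(-1) - 65/3 = -4 - 65/3 = -77/3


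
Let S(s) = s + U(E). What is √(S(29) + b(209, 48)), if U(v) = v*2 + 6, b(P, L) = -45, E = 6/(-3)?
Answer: I*√14 ≈ 3.7417*I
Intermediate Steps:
E = -2 (E = 6*(-⅓) = -2)
U(v) = 6 + 2*v (U(v) = 2*v + 6 = 6 + 2*v)
S(s) = 2 + s (S(s) = s + (6 + 2*(-2)) = s + (6 - 4) = s + 2 = 2 + s)
√(S(29) + b(209, 48)) = √((2 + 29) - 45) = √(31 - 45) = √(-14) = I*√14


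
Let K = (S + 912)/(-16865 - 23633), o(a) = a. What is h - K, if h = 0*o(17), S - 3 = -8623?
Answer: -3854/20249 ≈ -0.19033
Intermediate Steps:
S = -8620 (S = 3 - 8623 = -8620)
h = 0 (h = 0*17 = 0)
K = 3854/20249 (K = (-8620 + 912)/(-16865 - 23633) = -7708/(-40498) = -7708*(-1/40498) = 3854/20249 ≈ 0.19033)
h - K = 0 - 1*3854/20249 = 0 - 3854/20249 = -3854/20249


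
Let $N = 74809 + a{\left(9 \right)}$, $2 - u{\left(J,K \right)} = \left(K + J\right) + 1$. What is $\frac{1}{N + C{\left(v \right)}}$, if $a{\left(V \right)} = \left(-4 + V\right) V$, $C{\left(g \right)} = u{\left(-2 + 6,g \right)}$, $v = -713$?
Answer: $\frac{1}{75564} \approx 1.3234 \cdot 10^{-5}$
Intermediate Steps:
$u{\left(J,K \right)} = 1 - J - K$ ($u{\left(J,K \right)} = 2 - \left(\left(K + J\right) + 1\right) = 2 - \left(\left(J + K\right) + 1\right) = 2 - \left(1 + J + K\right) = 1 - J - K$)
$C{\left(g \right)} = -3 - g$ ($C{\left(g \right)} = 1 - \left(-2 + 6\right) - g = 1 - 4 - g = -3 - g$)
$a{\left(V \right)} = V \left(-4 + V\right)$
$N = 74854$ ($N = 74809 + 9 \left(-4 + 9\right) = 74809 + 9 \cdot 5 = 74809 + 45 = 74854$)
$\frac{1}{N + C{\left(v \right)}} = \frac{1}{74854 - -710} = \frac{1}{74854 + \left(-3 + 713\right)} = \frac{1}{74854 + 710} = \frac{1}{75564}$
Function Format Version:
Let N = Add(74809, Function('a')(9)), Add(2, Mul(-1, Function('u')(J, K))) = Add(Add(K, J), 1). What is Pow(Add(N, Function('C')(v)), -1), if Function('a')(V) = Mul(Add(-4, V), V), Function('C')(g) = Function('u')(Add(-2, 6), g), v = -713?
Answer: Rational(1, 75564) ≈ 1.3234e-5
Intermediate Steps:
Function('u')(J, K) = Add(1, Mul(-1, J), Mul(-1, K)) (Function('u')(J, K) = Add(2, Mul(-1, Add(Add(K, J), 1))) = Add(2, Mul(-1, Add(Add(J, K), 1))) = Add(2, Mul(-1, Add(1, J, K))) = Add(2, Add(-1, Mul(-1, J), Mul(-1, K))) = Add(1, Mul(-1, J), Mul(-1, K)))
Function('C')(g) = Add(-3, Mul(-1, g)) (Function('C')(g) = Add(1, Mul(-1, Add(-2, 6)), Mul(-1, g)) = Add(1, Mul(-1, 4), Mul(-1, g)) = Add(1, -4, Mul(-1, g)) = Add(-3, Mul(-1, g)))
Function('a')(V) = Mul(V, Add(-4, V))
N = 74854 (N = Add(74809, Mul(9, Add(-4, 9))) = Add(74809, Mul(9, 5)) = Add(74809, 45) = 74854)
Pow(Add(N, Function('C')(v)), -1) = Pow(Add(74854, Add(-3, Mul(-1, -713))), -1) = Pow(Add(74854, Add(-3, 713)), -1) = Pow(Add(74854, 710), -1) = Pow(75564, -1) = Rational(1, 75564)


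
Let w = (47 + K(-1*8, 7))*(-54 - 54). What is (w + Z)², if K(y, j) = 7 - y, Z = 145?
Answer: 42915601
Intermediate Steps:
w = -6696 (w = (47 + (7 - (-1)*8))*(-54 - 54) = (47 + (7 - 1*(-8)))*(-108) = (47 + (7 + 8))*(-108) = (47 + 15)*(-108) = 62*(-108) = -6696)
(w + Z)² = (-6696 + 145)² = (-6551)² = 42915601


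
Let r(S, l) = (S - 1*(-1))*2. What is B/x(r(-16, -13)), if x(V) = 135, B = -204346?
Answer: -204346/135 ≈ -1513.7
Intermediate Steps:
r(S, l) = 2 + 2*S (r(S, l) = (S + 1)*2 = (1 + S)*2 = 2 + 2*S)
B/x(r(-16, -13)) = -204346/135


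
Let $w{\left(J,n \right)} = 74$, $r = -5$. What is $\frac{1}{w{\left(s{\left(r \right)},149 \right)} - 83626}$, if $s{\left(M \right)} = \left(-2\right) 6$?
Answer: $- \frac{1}{83552} \approx -1.1969 \cdot 10^{-5}$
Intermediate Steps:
$s{\left(M \right)} = -12$
$\frac{1}{w{\left(s{\left(r \right)},149 \right)} - 83626} = \frac{1}{74 - 83626} = \frac{1}{-83552} = - \frac{1}{83552}$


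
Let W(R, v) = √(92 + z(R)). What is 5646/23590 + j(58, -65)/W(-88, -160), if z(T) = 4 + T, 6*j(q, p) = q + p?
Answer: 2823/11795 - 7*√2/24 ≈ -0.17314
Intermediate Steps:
j(q, p) = p/6 + q/6 (j(q, p) = (q + p)/6 = (p + q)/6 = p/6 + q/6)
W(R, v) = √(96 + R) (W(R, v) = √(92 + (4 + R)) = √(96 + R))
5646/23590 + j(58, -65)/W(-88, -160) = 5646/23590 + ((⅙)*(-65) + (⅙)*58)/(√(96 - 88)) = 5646*(1/23590) + (-65/6 + 29/3)/(√8) = 2823/11795 - 7*√2/4/6 = 2823/11795 - 7*√2/24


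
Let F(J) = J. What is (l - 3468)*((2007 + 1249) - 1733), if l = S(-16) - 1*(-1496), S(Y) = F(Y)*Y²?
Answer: -9241564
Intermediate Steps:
S(Y) = Y³ (S(Y) = Y*Y² = Y³)
l = -2600 (l = (-16)³ - 1*(-1496) = -4096 + 1496 = -2600)
(l - 3468)*((2007 + 1249) - 1733) = (-2600 - 3468)*((2007 + 1249) - 1733) = -6068*(3256 - 1733) = -6068*1523 = -9241564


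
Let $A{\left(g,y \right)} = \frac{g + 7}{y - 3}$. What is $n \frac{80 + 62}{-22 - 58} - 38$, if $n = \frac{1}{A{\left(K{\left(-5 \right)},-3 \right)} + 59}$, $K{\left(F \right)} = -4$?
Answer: $- \frac{88991}{2340} \approx -38.03$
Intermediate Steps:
$A{\left(g,y \right)} = \frac{7 + g}{-3 + y}$
$n = \frac{2}{117}$ ($n = \frac{1}{\frac{7 - 4}{-3 - 3} + 59} = \frac{1}{\frac{1}{-6} \cdot 3 + 59} = \frac{1}{\left(- \frac{1}{6}\right) 3 + 59} = \frac{1}{- \frac{1}{2} + 59} = \frac{1}{\frac{117}{2}} = \frac{2}{117} \approx 0.017094$)
$n \frac{80 + 62}{-22 - 58} - 38 = \frac{2 \frac{80 + 62}{-22 - 58}}{117} - 38 = \frac{2 \frac{142}{-80}}{117} - 38 = \frac{2 \cdot 142 \left(- \frac{1}{80}\right)}{117} - 38 = \frac{2}{117} \left(- \frac{71}{40}\right) - 38 = - \frac{71}{2340} - 38 = - \frac{88991}{2340}$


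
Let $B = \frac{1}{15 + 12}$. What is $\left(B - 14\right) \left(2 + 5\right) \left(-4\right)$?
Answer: $\frac{10556}{27} \approx 390.96$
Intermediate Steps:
$B = \frac{1}{27} \approx 0.037037$
$\left(B - 14\right) \left(2 + 5\right) \left(-4\right) = \left(\frac{1}{27} - 14\right) \left(2 + 5\right) \left(-4\right) = - \frac{377 \cdot 7 \left(-4\right)}{27} = \left(- \frac{377}{27}\right) \left(-28\right) = \frac{10556}{27}$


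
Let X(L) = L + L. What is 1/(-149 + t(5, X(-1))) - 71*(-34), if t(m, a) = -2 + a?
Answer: 369341/153 ≈ 2414.0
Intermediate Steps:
X(L) = 2*L
1/(-149 + t(5, X(-1))) - 71*(-34) = 1/(-149 + (-2 + 2*(-1))) - 71*(-34) = 1/(-149 + (-2 - 2)) + 2414 = 1/(-149 - 4) + 2414 = 1/(-153) + 2414 = -1/153 + 2414 = 369341/153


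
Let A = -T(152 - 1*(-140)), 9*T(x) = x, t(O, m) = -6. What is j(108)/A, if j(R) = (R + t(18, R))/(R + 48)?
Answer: -153/7592 ≈ -0.020153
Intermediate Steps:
T(x) = x/9
A = -292/9 (A = -(152 - 1*(-140))/9 = -(152 + 140)/9 = -292/9 ≈ -32.444)
j(R) = (-6 + R)/(48 + R) (j(R) = (R - 6)/(R + 48) = (-6 + R)/(48 + R))
j(108)/A = ((-6 + 108)/(48 + 108))/(-292/9) = (102/156)*(-9/292) = ((1/156)*102)*(-9/292) = (17/26)*(-9/292) = -153/7592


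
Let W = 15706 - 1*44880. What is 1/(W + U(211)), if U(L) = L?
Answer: -1/28963 ≈ -3.4527e-5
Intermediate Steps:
W = -29174 (W = 15706 - 44880 = -29174)
1/(W + U(211)) = 1/(-29174 + 211) = 1/(-28963) = -1/28963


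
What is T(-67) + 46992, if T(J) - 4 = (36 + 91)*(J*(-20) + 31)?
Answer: 221113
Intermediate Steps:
T(J) = 3941 - 2540*J (T(J) = 4 + (36 + 91)*(J*(-20) + 31) = 4 + 127*(-20*J + 31) = 4 + 127*(31 - 20*J) = 4 + (3937 - 2540*J) = 3941 - 2540*J)
T(-67) + 46992 = (3941 - 2540*(-67)) + 46992 = (3941 + 170180) + 46992 = 174121 + 46992 = 221113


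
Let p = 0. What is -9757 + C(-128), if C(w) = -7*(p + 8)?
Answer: -9813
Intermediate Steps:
C(w) = -56 (C(w) = -7*(0 + 8) = -7*8 = -56)
-9757 + C(-128) = -9757 - 56 = -9813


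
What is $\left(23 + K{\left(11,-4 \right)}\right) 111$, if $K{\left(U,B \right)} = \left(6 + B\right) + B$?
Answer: $2331$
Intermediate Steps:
$K{\left(U,B \right)} = 6 + 2 B$
$\left(23 + K{\left(11,-4 \right)}\right) 111 = \left(23 + \left(6 + 2 \left(-4\right)\right)\right) 111 = \left(23 + \left(6 - 8\right)\right) 111 = \left(23 - 2\right) 111 = 21 \cdot 111 = 2331$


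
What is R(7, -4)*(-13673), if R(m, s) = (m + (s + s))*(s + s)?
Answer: -109384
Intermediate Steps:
R(m, s) = 2*s*(m + 2*s) (R(m, s) = (m + 2*s)*(2*s) = 2*s*(m + 2*s))
R(7, -4)*(-13673) = (2*(-4)*(7 + 2*(-4)))*(-13673) = (2*(-4)*(7 - 8))*(-13673) = (2*(-4)*(-1))*(-13673) = 8*(-13673) = -109384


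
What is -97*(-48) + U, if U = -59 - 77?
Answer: 4520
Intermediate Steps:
U = -136
-97*(-48) + U = -97*(-48) - 136 = 4656 - 136 = 4520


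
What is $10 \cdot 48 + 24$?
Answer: $504$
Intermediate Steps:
$10 \cdot 48 + 24 = 480 + 24 = 504$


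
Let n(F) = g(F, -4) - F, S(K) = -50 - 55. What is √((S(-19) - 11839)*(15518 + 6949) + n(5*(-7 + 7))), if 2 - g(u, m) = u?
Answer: I*√268345846 ≈ 16381.0*I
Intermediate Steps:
g(u, m) = 2 - u
S(K) = -105
n(F) = 2 - 2*F (n(F) = (2 - F) - F = 2 - 2*F)
√((S(-19) - 11839)*(15518 + 6949) + n(5*(-7 + 7))) = √((-105 - 11839)*(15518 + 6949) + (2 - 10*(-7 + 7))) = √(-11944*22467 + (2 - 10*0)) = √(-268345848 + (2 - 2*0)) = √(-268345848 + (2 + 0)) = √(-268345848 + 2) = √(-268345846) = I*√268345846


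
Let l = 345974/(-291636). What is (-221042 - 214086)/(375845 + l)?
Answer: -63449494704/54804793223 ≈ -1.1577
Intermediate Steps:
l = -172987/145818 (l = 345974*(-1/291636) = -172987/145818 ≈ -1.1863)
(-221042 - 214086)/(375845 + l) = (-221042 - 214086)/(375845 - 172987/145818) = -435128/54804793223/145818 = -435128*145818/54804793223 = -63449494704/54804793223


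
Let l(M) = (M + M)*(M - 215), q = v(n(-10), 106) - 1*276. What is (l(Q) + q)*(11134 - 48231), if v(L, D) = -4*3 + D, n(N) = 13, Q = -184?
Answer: -5440275050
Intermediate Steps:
v(L, D) = -12 + D
q = -182 (q = (-12 + 106) - 1*276 = 94 - 276 = -182)
l(M) = 2*M*(-215 + M) (l(M) = (2*M)*(-215 + M) = 2*M*(-215 + M))
(l(Q) + q)*(11134 - 48231) = (2*(-184)*(-215 - 184) - 182)*(11134 - 48231) = (2*(-184)*(-399) - 182)*(-37097) = (146832 - 182)*(-37097) = 146650*(-37097) = -5440275050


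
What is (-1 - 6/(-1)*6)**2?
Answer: 1225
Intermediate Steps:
(-1 - 6/(-1)*6)**2 = (-1 - 6*(-1)*6)**2 = (-1 + 6*6)**2 = (-1 + 36)**2 = 35**2 = 1225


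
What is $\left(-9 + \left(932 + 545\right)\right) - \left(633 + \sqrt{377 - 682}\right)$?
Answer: $835 - i \sqrt{305} \approx 835.0 - 17.464 i$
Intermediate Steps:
$\left(-9 + \left(932 + 545\right)\right) - \left(633 + \sqrt{377 - 682}\right) = \left(-9 + 1477\right) - \left(633 + \sqrt{-305}\right) = 1468 - \left(633 + i \sqrt{305}\right) = 835 - i \sqrt{305}$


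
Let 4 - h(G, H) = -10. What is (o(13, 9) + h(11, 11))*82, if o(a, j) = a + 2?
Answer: 2378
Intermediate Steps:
o(a, j) = 2 + a
h(G, H) = 14 (h(G, H) = 4 - 1*(-10) = 4 + 10 = 14)
(o(13, 9) + h(11, 11))*82 = ((2 + 13) + 14)*82 = (15 + 14)*82 = 29*82 = 2378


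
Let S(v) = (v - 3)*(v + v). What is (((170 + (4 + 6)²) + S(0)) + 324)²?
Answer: 352836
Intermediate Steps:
S(v) = 2*v*(-3 + v) (S(v) = (-3 + v)*(2*v) = 2*v*(-3 + v))
(((170 + (4 + 6)²) + S(0)) + 324)² = (((170 + (4 + 6)²) + 2*0*(-3 + 0)) + 324)² = (((170 + 10²) + 2*0*(-3)) + 324)² = (((170 + 100) + 0) + 324)² = ((270 + 0) + 324)² = (270 + 324)² = 594² = 352836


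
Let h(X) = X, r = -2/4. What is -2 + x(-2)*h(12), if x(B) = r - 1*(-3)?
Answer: 28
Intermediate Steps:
r = -½ (r = -2*¼ = -½ ≈ -0.50000)
x(B) = 5/2 (x(B) = -½ - 1*(-3) = -½ + 3 = 5/2)
-2 + x(-2)*h(12) = -2 + (5/2)*12 = -2 + 30 = 28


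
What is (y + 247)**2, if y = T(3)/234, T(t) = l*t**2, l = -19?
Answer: 40998409/676 ≈ 60649.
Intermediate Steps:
T(t) = -19*t**2
y = -19/26 (y = -19*3**2/234 = -19*9*(1/234) = -171*1/234 = -19/26 ≈ -0.73077)
(y + 247)**2 = (-19/26 + 247)**2 = (6403/26)**2 = 40998409/676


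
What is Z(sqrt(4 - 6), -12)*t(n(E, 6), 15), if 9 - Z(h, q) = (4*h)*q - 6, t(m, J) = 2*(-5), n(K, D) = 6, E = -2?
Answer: -150 - 480*I*sqrt(2) ≈ -150.0 - 678.82*I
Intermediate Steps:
t(m, J) = -10
Z(h, q) = 15 - 4*h*q (Z(h, q) = 9 - ((4*h)*q - 6) = 9 - (4*h*q - 6) = 9 - (-6 + 4*h*q) = 9 + (6 - 4*h*q) = 15 - 4*h*q)
Z(sqrt(4 - 6), -12)*t(n(E, 6), 15) = (15 - 4*sqrt(4 - 6)*(-12))*(-10) = (15 - 4*sqrt(-2)*(-12))*(-10) = (15 - 4*I*sqrt(2)*(-12))*(-10) = (15 + 48*I*sqrt(2))*(-10) = -150 - 480*I*sqrt(2)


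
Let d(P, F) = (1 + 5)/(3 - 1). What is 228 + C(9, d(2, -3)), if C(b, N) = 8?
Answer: 236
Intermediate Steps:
d(P, F) = 3 (d(P, F) = 6/2 = 6*(½) = 3)
228 + C(9, d(2, -3)) = 228 + 8 = 236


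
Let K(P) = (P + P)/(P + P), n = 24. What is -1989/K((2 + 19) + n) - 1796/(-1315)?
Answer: -2613739/1315 ≈ -1987.6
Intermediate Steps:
K(P) = 1 (K(P) = (2*P)/((2*P)) = (2*P)*(1/(2*P)) = 1)
-1989/K((2 + 19) + n) - 1796/(-1315) = -1989/1 - 1796/(-1315) = -1989*1 - 1796*(-1/1315) = -1989 + 1796/1315 = -2613739/1315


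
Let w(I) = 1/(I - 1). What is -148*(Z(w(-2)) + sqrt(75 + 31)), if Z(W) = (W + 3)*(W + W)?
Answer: 2368/9 - 148*sqrt(106) ≈ -1260.6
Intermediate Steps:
w(I) = 1/(-1 + I)
Z(W) = 2*W*(3 + W) (Z(W) = (3 + W)*(2*W) = 2*W*(3 + W))
-148*(Z(w(-2)) + sqrt(75 + 31)) = -148*(2*(3 + 1/(-1 - 2))/(-1 - 2) + sqrt(75 + 31)) = -148*(2*(3 + 1/(-3))/(-3) + sqrt(106)) = -148*(2*(-1/3)*(3 - 1/3) + sqrt(106)) = -148*(2*(-1/3)*(8/3) + sqrt(106)) = -148*(-16/9 + sqrt(106)) = 2368/9 - 148*sqrt(106)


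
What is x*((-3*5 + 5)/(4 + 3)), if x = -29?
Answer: 290/7 ≈ 41.429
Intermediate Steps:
x*((-3*5 + 5)/(4 + 3)) = -29*(-3*5 + 5)/(4 + 3) = -29*(-15 + 5)/7 = -(-290)/7 = -29*(-10/7) = 290/7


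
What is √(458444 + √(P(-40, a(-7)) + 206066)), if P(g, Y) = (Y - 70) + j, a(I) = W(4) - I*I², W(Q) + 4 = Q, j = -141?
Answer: √(458444 + √206198) ≈ 677.42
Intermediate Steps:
W(Q) = -4 + Q
a(I) = -I³ (a(I) = (-4 + 4) - I*I² = 0 - I³ = -I³)
P(g, Y) = -211 + Y (P(g, Y) = (Y - 70) - 141 = (-70 + Y) - 141 = -211 + Y)
√(458444 + √(P(-40, a(-7)) + 206066)) = √(458444 + √((-211 - 1*(-7)³) + 206066)) = √(458444 + √((-211 - 1*(-343)) + 206066)) = √(458444 + √((-211 + 343) + 206066)) = √(458444 + √(132 + 206066)) = √(458444 + √206198)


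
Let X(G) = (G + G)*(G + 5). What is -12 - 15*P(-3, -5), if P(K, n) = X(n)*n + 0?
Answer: -12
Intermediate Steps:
X(G) = 2*G*(5 + G) (X(G) = (2*G)*(5 + G) = 2*G*(5 + G))
P(K, n) = 2*n²*(5 + n) (P(K, n) = (2*n*(5 + n))*n + 0 = 2*n²*(5 + n) + 0 = 2*n²*(5 + n))
-12 - 15*P(-3, -5) = -12 - 30*(-5)²*(5 - 5) = -12 - 30*25*0 = -12 - 15*0 = -12 + 0 = -12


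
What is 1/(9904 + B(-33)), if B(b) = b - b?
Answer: 1/9904 ≈ 0.00010097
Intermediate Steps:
B(b) = 0
1/(9904 + B(-33)) = 1/(9904 + 0) = 1/9904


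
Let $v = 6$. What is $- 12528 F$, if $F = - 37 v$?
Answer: $2781216$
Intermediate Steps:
$F = -222$ ($F = \left(-37\right) 6 = -222$)
$- 12528 F = \left(-12528\right) \left(-222\right) = 2781216$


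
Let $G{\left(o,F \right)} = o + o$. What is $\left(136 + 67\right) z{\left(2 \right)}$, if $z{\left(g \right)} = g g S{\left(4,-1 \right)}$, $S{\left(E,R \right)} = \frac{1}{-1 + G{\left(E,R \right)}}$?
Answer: $116$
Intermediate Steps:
$G{\left(o,F \right)} = 2 o$
$S{\left(E,R \right)} = \frac{1}{-1 + 2 E}$
$z{\left(g \right)} = \frac{g^{2}}{7}$ ($z{\left(g \right)} = \frac{g g}{-1 + 2 \cdot 4} = \frac{g^{2}}{-1 + 8} = \frac{g^{2}}{7}$)
$\left(136 + 67\right) z{\left(2 \right)} = \left(136 + 67\right) \frac{2^{2}}{7} = 203 \cdot \frac{1}{7} \cdot 4 = 203 \cdot \frac{4}{7} = 116$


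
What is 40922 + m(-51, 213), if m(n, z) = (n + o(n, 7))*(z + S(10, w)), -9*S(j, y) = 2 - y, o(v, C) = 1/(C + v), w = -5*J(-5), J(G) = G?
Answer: 2962453/99 ≈ 29924.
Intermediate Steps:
w = 25 (w = -5*(-5) = 25)
S(j, y) = -2/9 + y/9 (S(j, y) = -(2 - y)/9 = -2/9 + y/9)
m(n, z) = (23/9 + z)*(n + 1/(7 + n)) (m(n, z) = (n + 1/(7 + n))*(z + (-2/9 + (⅑)*25)) = (n + 1/(7 + n))*(z + (-2/9 + 25/9)) = (n + 1/(7 + n))*(z + 23/9) = (n + 1/(7 + n))*(23/9 + z) = (23/9 + z)*(n + 1/(7 + n)))
40922 + m(-51, 213) = 40922 + (161 + 23*(-51) + 9*213*(7 - 51) - 51*(7 - 51)²*(23 + 9*213))/(9*(7 - 51)²) = 40922 + (⅑)*(161 - 1173 + 9*213*(-44) - 51*(-44)²*(23 + 1917))/(-44)² = 40922 + (⅑)*(1/1936)*(161 - 1173 - 84348 - 51*1936*1940) = 40922 + (⅑)*(1/1936)*(161 - 1173 - 84348 - 191547840) = 40922 + (⅑)*(1/1936)*(-191633200) = 40922 - 1088825/99 = 2962453/99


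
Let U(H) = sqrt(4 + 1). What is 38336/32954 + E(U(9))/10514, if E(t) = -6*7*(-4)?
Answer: 14592892/12374227 ≈ 1.1793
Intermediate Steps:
U(H) = sqrt(5)
E(t) = 168 (E(t) = -42*(-4) = 168)
38336/32954 + E(U(9))/10514 = 38336/32954 + 168/10514 = 38336*(1/32954) + 168*(1/10514) = 19168/16477 + 12/751 = 14592892/12374227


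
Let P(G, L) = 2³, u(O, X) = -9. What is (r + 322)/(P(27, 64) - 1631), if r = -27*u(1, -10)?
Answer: -565/1623 ≈ -0.34812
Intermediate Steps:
P(G, L) = 8
r = 243 (r = -27*(-9) = 243)
(r + 322)/(P(27, 64) - 1631) = (243 + 322)/(8 - 1631) = 565/(-1623) = 565*(-1/1623) = -565/1623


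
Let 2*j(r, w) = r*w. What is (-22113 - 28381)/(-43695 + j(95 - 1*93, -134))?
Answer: 50494/43829 ≈ 1.1521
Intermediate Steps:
j(r, w) = r*w/2 (j(r, w) = (r*w)/2 = r*w/2)
(-22113 - 28381)/(-43695 + j(95 - 1*93, -134)) = (-22113 - 28381)/(-43695 + (½)*(95 - 1*93)*(-134)) = -50494/(-43695 + (½)*(95 - 93)*(-134)) = -50494/(-43695 + (½)*2*(-134)) = -50494/(-43695 - 134) = -50494/(-43829) = -50494*(-1/43829) = 50494/43829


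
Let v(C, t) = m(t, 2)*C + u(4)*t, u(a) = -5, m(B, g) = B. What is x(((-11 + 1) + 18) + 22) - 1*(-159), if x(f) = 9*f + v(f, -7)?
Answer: 254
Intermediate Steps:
v(C, t) = -5*t + C*t (v(C, t) = t*C - 5*t = C*t - 5*t = -5*t + C*t)
x(f) = 35 + 2*f (x(f) = 9*f - 7*(-5 + f) = 9*f + (35 - 7*f) = 35 + 2*f)
x(((-11 + 1) + 18) + 22) - 1*(-159) = (35 + 2*(((-11 + 1) + 18) + 22)) - 1*(-159) = (35 + 2*((-10 + 18) + 22)) + 159 = (35 + 2*(8 + 22)) + 159 = (35 + 2*30) + 159 = (35 + 60) + 159 = 95 + 159 = 254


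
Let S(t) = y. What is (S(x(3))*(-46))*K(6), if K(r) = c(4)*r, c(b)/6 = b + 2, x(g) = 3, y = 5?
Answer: -49680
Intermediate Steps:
c(b) = 12 + 6*b (c(b) = 6*(b + 2) = 6*(2 + b) = 12 + 6*b)
K(r) = 36*r (K(r) = (12 + 6*4)*r = (12 + 24)*r = 36*r)
S(t) = 5
(S(x(3))*(-46))*K(6) = (5*(-46))*(36*6) = -230*216 = -49680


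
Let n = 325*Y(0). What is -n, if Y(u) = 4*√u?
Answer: 0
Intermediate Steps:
n = 0 (n = 325*(4*√0) = 325*(4*0) = 325*0 = 0)
-n = -1*0 = 0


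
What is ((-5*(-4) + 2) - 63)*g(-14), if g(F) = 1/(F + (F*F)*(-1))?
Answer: 41/210 ≈ 0.19524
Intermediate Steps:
g(F) = 1/(F - F**2) (g(F) = 1/(F + F**2*(-1)) = 1/(F - F**2))
((-5*(-4) + 2) - 63)*g(-14) = ((-5*(-4) + 2) - 63)*(-1/(-14*(-1 - 14))) = ((20 + 2) - 63)*(-1*(-1/14)/(-15)) = (22 - 63)*(-1*(-1/14)*(-1/15)) = -41*(-1/210) = 41/210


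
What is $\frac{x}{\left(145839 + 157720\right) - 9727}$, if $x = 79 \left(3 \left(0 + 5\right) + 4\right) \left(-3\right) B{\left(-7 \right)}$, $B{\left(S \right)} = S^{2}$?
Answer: $- \frac{10507}{13992} \approx -0.75093$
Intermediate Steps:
$x = -220647$ ($x = 79 \left(3 \left(0 + 5\right) + 4\right) \left(-3\right) \left(-7\right)^{2} = 79 \left(3 \cdot 5 + 4\right) \left(-3\right) 49 = 79 \left(15 + 4\right) \left(-3\right) 49 = 79 \cdot 19 \left(-3\right) 49 = 79 \left(-57\right) 49 = \left(-4503\right) 49 = -220647$)
$\frac{x}{\left(145839 + 157720\right) - 9727} = - \frac{220647}{\left(145839 + 157720\right) - 9727} = - \frac{220647}{303559 - 9727} = - \frac{220647}{293832} = \left(-220647\right) \frac{1}{293832} = - \frac{10507}{13992}$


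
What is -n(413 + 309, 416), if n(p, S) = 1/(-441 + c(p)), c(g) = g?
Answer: -1/281 ≈ -0.0035587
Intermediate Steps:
n(p, S) = 1/(-441 + p)
-n(413 + 309, 416) = -1/(-441 + (413 + 309)) = -1/(-441 + 722) = -1/281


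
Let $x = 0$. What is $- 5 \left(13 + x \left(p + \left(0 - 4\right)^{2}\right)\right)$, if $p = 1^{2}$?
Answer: $-65$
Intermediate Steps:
$p = 1$
$- 5 \left(13 + x \left(p + \left(0 - 4\right)^{2}\right)\right) = - 5 \left(13 + 0 \left(1 + \left(0 - 4\right)^{2}\right)\right) = - 5 \left(13 + 0 \left(1 + \left(-4\right)^{2}\right)\right) = - 5 \left(13 + 0 \left(1 + 16\right)\right) = - 5 \left(13 + 0 \cdot 17\right) = - 5 \left(13 + 0\right) = \left(-5\right) 13 = -65$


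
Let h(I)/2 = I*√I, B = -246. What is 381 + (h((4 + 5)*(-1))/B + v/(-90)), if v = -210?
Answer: 1150/3 + 9*I/41 ≈ 383.33 + 0.21951*I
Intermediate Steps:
h(I) = 2*I^(3/2) (h(I) = 2*(I*√I) = 2*I^(3/2))
381 + (h((4 + 5)*(-1))/B + v/(-90)) = 381 + ((2*((4 + 5)*(-1))^(3/2))/(-246) - 210/(-90)) = 381 + ((2*(9*(-1))^(3/2))*(-1/246) - 210*(-1/90)) = 381 + ((2*(-9)^(3/2))*(-1/246) + 7/3) = 381 + ((2*(-27*I))*(-1/246) + 7/3) = 381 + (-54*I*(-1/246) + 7/3) = 381 + (9*I/41 + 7/3) = 381 + (7/3 + 9*I/41) = 1150/3 + 9*I/41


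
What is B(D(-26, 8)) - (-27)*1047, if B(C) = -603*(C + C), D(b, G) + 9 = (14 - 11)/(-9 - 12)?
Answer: 275067/7 ≈ 39295.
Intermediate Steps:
D(b, G) = -64/7 (D(b, G) = -9 + (14 - 11)/(-9 - 12) = -9 + 3/(-21) = -9 + 3*(-1/21) = -9 - ⅐ = -64/7)
B(C) = -1206*C
B(D(-26, 8)) - (-27)*1047 = -1206*(-64/7) - (-27)*1047 = 77184/7 - 1*(-28269) = 77184/7 + 28269 = 275067/7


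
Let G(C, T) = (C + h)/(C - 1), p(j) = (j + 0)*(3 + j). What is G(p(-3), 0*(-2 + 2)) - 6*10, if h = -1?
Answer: -59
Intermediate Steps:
p(j) = j*(3 + j)
G(C, T) = 1 (G(C, T) = (C - 1)/(C - 1) = (-1 + C)/(-1 + C) = 1)
G(p(-3), 0*(-2 + 2)) - 6*10 = 1 - 6*10 = 1 - 60 = -59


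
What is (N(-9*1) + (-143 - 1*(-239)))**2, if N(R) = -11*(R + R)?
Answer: 86436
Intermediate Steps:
N(R) = -22*R
(N(-9*1) + (-143 - 1*(-239)))**2 = (-(-198) + (-143 - 1*(-239)))**2 = (-22*(-9) + (-143 + 239))**2 = (198 + 96)**2 = 294**2 = 86436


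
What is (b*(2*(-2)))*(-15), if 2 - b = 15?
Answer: -780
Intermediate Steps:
b = -13 (b = 2 - 1*15 = 2 - 15 = -13)
(b*(2*(-2)))*(-15) = -26*(-2)*(-15) = -13*(-4)*(-15) = 52*(-15) = -780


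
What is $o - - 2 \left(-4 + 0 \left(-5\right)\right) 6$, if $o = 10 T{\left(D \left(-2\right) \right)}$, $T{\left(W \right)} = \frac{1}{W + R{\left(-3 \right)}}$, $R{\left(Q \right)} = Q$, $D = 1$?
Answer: $-50$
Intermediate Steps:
$T{\left(W \right)} = \frac{1}{-3 + W}$ ($T{\left(W \right)} = \frac{1}{W - 3} = \frac{1}{-3 + W}$)
$o = -2$ ($o = \frac{10}{-3 + 1 \left(-2\right)} = \frac{10}{-3 - 2} = \frac{10}{-5} = 10 \left(- \frac{1}{5}\right) = -2$)
$o - - 2 \left(-4 + 0 \left(-5\right)\right) 6 = -2 - - 2 \left(-4 + 0 \left(-5\right)\right) 6 = -2 - - 2 \left(-4 + 0\right) 6 = -2 - \left(-2\right) \left(-4\right) 6 = -2 - 8 \cdot 6 = -2 - 48 = -50$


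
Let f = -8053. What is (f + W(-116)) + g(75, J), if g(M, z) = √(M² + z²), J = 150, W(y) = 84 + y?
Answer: -8085 + 75*√5 ≈ -7917.3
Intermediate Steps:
(f + W(-116)) + g(75, J) = (-8053 + (84 - 116)) + √(75² + 150²) = (-8053 - 32) + √(5625 + 22500) = -8085 + √28125 = -8085 + 75*√5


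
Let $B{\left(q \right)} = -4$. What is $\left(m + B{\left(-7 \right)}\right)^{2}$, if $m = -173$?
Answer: $31329$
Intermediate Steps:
$\left(m + B{\left(-7 \right)}\right)^{2} = \left(-173 - 4\right)^{2} = \left(-177\right)^{2} = 31329$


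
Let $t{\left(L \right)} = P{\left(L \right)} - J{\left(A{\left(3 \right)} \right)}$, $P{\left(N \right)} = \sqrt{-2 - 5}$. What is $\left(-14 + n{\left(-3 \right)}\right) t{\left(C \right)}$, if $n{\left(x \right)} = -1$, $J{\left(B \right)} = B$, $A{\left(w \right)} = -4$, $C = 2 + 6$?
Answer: $-60 - 15 i \sqrt{7} \approx -60.0 - 39.686 i$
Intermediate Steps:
$C = 8$
$P{\left(N \right)} = i \sqrt{7}$ ($P{\left(N \right)} = \sqrt{-7} = i \sqrt{7}$)
$t{\left(L \right)} = 4 + i \sqrt{7}$ ($t{\left(L \right)} = i \sqrt{7} - -4 = i \sqrt{7} + 4 = 4 + i \sqrt{7}$)
$\left(-14 + n{\left(-3 \right)}\right) t{\left(C \right)} = \left(-14 - 1\right) \left(4 + i \sqrt{7}\right) = - 15 \left(4 + i \sqrt{7}\right) = -60 - 15 i \sqrt{7}$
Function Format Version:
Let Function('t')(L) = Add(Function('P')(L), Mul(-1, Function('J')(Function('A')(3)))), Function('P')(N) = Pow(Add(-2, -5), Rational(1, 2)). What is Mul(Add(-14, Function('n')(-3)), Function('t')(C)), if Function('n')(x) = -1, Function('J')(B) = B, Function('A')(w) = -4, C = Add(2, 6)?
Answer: Add(-60, Mul(-15, I, Pow(7, Rational(1, 2)))) ≈ Add(-60.000, Mul(-39.686, I))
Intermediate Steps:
C = 8
Function('P')(N) = Mul(I, Pow(7, Rational(1, 2))) (Function('P')(N) = Pow(-7, Rational(1, 2)) = Mul(I, Pow(7, Rational(1, 2))))
Function('t')(L) = Add(4, Mul(I, Pow(7, Rational(1, 2)))) (Function('t')(L) = Add(Mul(I, Pow(7, Rational(1, 2))), Mul(-1, -4)) = Add(Mul(I, Pow(7, Rational(1, 2))), 4) = Add(4, Mul(I, Pow(7, Rational(1, 2)))))
Mul(Add(-14, Function('n')(-3)), Function('t')(C)) = Mul(Add(-14, -1), Add(4, Mul(I, Pow(7, Rational(1, 2))))) = Mul(-15, Add(4, Mul(I, Pow(7, Rational(1, 2))))) = Add(-60, Mul(-15, I, Pow(7, Rational(1, 2))))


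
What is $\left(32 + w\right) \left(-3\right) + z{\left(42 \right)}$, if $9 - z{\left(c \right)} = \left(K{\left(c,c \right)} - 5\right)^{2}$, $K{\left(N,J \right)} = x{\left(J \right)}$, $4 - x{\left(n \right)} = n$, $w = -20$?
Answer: $-1876$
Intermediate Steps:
$x{\left(n \right)} = 4 - n$
$K{\left(N,J \right)} = 4 - J$
$z{\left(c \right)} = 9 - \left(-1 - c\right)^{2}$ ($z{\left(c \right)} = 9 - \left(\left(4 - c\right) - 5\right)^{2} = 9 - \left(-1 - c\right)^{2}$)
$\left(32 + w\right) \left(-3\right) + z{\left(42 \right)} = \left(32 - 20\right) \left(-3\right) + \left(9 - \left(1 + 42\right)^{2}\right) = 12 \left(-3\right) + \left(9 - 43^{2}\right) = -36 + \left(9 - 1849\right) = -36 - 1840 = -1876$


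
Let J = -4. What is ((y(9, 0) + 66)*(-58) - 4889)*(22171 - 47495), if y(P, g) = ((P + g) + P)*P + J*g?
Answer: 458693612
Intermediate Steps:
y(P, g) = -4*g + P*(g + 2*P) (y(P, g) = ((P + g) + P)*P - 4*g = (g + 2*P)*P - 4*g = P*(g + 2*P) - 4*g = -4*g + P*(g + 2*P))
((y(9, 0) + 66)*(-58) - 4889)*(22171 - 47495) = (((-4*0 + 2*9² + 9*0) + 66)*(-58) - 4889)*(22171 - 47495) = (((0 + 2*81 + 0) + 66)*(-58) - 4889)*(-25324) = (((0 + 162 + 0) + 66)*(-58) - 4889)*(-25324) = ((162 + 66)*(-58) - 4889)*(-25324) = (228*(-58) - 4889)*(-25324) = (-13224 - 4889)*(-25324) = -18113*(-25324) = 458693612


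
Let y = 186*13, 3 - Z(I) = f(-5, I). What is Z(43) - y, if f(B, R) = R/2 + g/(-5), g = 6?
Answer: -24353/10 ≈ -2435.3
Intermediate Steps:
f(B, R) = -6/5 + R/2 (f(B, R) = R/2 + 6/(-5) = R*(1/2) + 6*(-1/5) = R/2 - 6/5 = -6/5 + R/2)
Z(I) = 21/5 - I/2 (Z(I) = 3 - (-6/5 + I/2) = 3 + (6/5 - I/2) = 21/5 - I/2)
y = 2418
Z(43) - y = (21/5 - 1/2*43) - 1*2418 = (21/5 - 43/2) - 2418 = -173/10 - 2418 = -24353/10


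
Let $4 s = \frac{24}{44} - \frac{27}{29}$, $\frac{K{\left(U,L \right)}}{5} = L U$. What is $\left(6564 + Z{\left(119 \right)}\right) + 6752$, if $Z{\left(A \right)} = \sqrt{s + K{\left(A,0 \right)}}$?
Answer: $13316 + \frac{i \sqrt{39237}}{638} \approx 13316.0 + 0.31048 i$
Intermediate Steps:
$K{\left(U,L \right)} = 5 L U$
$s = - \frac{123}{1276}$ ($s = \frac{\frac{24}{44} - \frac{27}{29}}{4} = \frac{24 \cdot \frac{1}{44} - \frac{27}{29}}{4} = \frac{\frac{6}{11} - \frac{27}{29}}{4} = \frac{1}{4} \left(- \frac{123}{319}\right) = - \frac{123}{1276} \approx -0.096395$)
$Z{\left(A \right)} = \frac{i \sqrt{39237}}{638}$ ($Z{\left(A \right)} = \sqrt{- \frac{123}{1276} + 5 \cdot 0 A} = \sqrt{- \frac{123}{1276} + 0} = \sqrt{- \frac{123}{1276}} = \frac{i \sqrt{39237}}{638}$)
$\left(6564 + Z{\left(119 \right)}\right) + 6752 = \left(6564 + \frac{i \sqrt{39237}}{638}\right) + 6752 = 13316 + \frac{i \sqrt{39237}}{638}$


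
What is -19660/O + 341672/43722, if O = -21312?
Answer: 37691149/4313904 ≈ 8.7371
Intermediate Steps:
-19660/O + 341672/43722 = -19660/(-21312) + 341672/43722 = -19660*(-1/21312) + 341672*(1/43722) = 4915/5328 + 170836/21861 = 37691149/4313904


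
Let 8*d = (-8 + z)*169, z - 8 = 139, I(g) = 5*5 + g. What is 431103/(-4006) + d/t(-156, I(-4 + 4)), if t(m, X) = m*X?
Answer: -520943021/4807200 ≈ -108.37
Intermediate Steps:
I(g) = 25 + g
z = 147 (z = 8 + 139 = 147)
t(m, X) = X*m
d = 23491/8 (d = ((-8 + 147)*169)/8 = (139*169)/8 = (⅛)*23491 = 23491/8 ≈ 2936.4)
431103/(-4006) + d/t(-156, I(-4 + 4)) = 431103/(-4006) + 23491/(8*(((25 + (-4 + 4))*(-156)))) = 431103*(-1/4006) + 23491/(8*(((25 + 0)*(-156)))) = -431103/4006 + 23491/(8*((25*(-156)))) = -431103/4006 + (23491/8)/(-3900) = -431103/4006 + (23491/8)*(-1/3900) = -431103/4006 - 1807/2400 = -520943021/4807200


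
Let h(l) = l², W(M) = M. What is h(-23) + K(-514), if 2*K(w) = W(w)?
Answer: 272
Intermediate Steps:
K(w) = w/2
h(-23) + K(-514) = (-23)² + (½)*(-514) = 529 - 257 = 272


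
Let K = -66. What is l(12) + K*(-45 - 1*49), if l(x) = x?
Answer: 6216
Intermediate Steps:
l(12) + K*(-45 - 1*49) = 12 - 66*(-45 - 1*49) = 12 - 66*(-45 - 49) = 12 - 66*(-94) = 12 + 6204 = 6216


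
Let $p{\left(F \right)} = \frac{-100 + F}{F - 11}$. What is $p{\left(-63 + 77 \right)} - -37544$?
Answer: $\frac{112546}{3} \approx 37515.0$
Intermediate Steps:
$p{\left(F \right)} = \frac{-100 + F}{-11 + F}$
$p{\left(-63 + 77 \right)} - -37544 = \frac{-100 + \left(-63 + 77\right)}{-11 + \left(-63 + 77\right)} - -37544 = \frac{-100 + 14}{-11 + 14} + 37544 = \frac{1}{3} \left(-86\right) + 37544 = - \frac{86}{3} + 37544 = \frac{112546}{3}$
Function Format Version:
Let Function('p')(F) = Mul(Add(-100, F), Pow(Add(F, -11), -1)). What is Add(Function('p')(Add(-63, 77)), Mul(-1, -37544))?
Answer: Rational(112546, 3) ≈ 37515.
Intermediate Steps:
Function('p')(F) = Mul(Pow(Add(-11, F), -1), Add(-100, F)) (Function('p')(F) = Mul(Add(-100, F), Pow(Add(-11, F), -1)) = Mul(Pow(Add(-11, F), -1), Add(-100, F)))
Add(Function('p')(Add(-63, 77)), Mul(-1, -37544)) = Add(Mul(Pow(Add(-11, Add(-63, 77)), -1), Add(-100, Add(-63, 77))), Mul(-1, -37544)) = Add(Mul(Pow(Add(-11, 14), -1), Add(-100, 14)), 37544) = Add(Mul(Pow(3, -1), -86), 37544) = Add(Mul(Rational(1, 3), -86), 37544) = Add(Rational(-86, 3), 37544) = Rational(112546, 3)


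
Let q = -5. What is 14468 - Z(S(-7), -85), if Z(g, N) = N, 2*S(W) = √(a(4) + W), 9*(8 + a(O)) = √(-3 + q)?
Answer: 14553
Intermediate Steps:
a(O) = -8 + 2*I*√2/9 (a(O) = -8 + √(-3 - 5)/9 = -8 + √(-8)/9 = -8 + (2*I*√2)/9 = -8 + 2*I*√2/9)
S(W) = √(-8 + W + 2*I*√2/9)/2 (S(W) = √((-8 + 2*I*√2/9) + W)/2 = √(-8 + W + 2*I*√2/9)/2)
14468 - Z(S(-7), -85) = 14468 - 1*(-85) = 14468 + 85 = 14553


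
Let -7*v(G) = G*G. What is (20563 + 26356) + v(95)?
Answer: 319408/7 ≈ 45630.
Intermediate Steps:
v(G) = -G**2/7 (v(G) = -G*G/7 = -G**2/7)
(20563 + 26356) + v(95) = (20563 + 26356) - 1/7*95**2 = 46919 - 1/7*9025 = 46919 - 9025/7 = 319408/7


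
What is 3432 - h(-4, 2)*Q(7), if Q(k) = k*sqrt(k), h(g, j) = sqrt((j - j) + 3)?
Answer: 3432 - 7*sqrt(21) ≈ 3399.9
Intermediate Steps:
h(g, j) = sqrt(3) (h(g, j) = sqrt(0 + 3) = sqrt(3))
Q(k) = k**(3/2)
3432 - h(-4, 2)*Q(7) = 3432 - sqrt(3)*7**(3/2) = 3432 - sqrt(3)*7*sqrt(7) = 3432 - 7*sqrt(21)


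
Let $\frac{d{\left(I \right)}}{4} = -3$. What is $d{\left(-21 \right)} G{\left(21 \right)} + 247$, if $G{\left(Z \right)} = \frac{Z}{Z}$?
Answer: $235$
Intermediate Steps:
$d{\left(I \right)} = -12$ ($d{\left(I \right)} = 4 \left(-3\right) = -12$)
$G{\left(Z \right)} = 1$
$d{\left(-21 \right)} G{\left(21 \right)} + 247 = \left(-12\right) 1 + 247 = -12 + 247 = 235$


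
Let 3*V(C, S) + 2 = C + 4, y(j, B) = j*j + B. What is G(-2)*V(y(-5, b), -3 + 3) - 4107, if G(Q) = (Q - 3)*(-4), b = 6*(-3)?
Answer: -4047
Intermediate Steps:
b = -18
y(j, B) = B + j² (y(j, B) = j² + B = B + j²)
V(C, S) = ⅔ + C/3 (V(C, S) = -⅔ + (C + 4)/3 = -⅔ + (4 + C)/3 = -⅔ + (4/3 + C/3) = ⅔ + C/3)
G(Q) = 12 - 4*Q (G(Q) = (-3 + Q)*(-4) = 12 - 4*Q)
G(-2)*V(y(-5, b), -3 + 3) - 4107 = (12 - 4*(-2))*(⅔ + (-18 + (-5)²)/3) - 4107 = (12 + 8)*(⅔ + (-18 + 25)/3) - 4107 = 20*(⅔ + (⅓)*7) - 4107 = 20*(⅔ + 7/3) - 4107 = 20*3 - 4107 = 60 - 4107 = -4047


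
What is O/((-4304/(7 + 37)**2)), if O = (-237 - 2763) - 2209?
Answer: 630289/269 ≈ 2343.1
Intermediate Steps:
O = -5209 (O = -3000 - 2209 = -5209)
O/((-4304/(7 + 37)**2)) = -5209*(-(7 + 37)**2/4304) = -5209/((-4304/(44**2))) = -5209/((-4304/1936)) = -5209/((-4304*1/1936)) = -5209/(-269/121) = -5209*(-121/269) = 630289/269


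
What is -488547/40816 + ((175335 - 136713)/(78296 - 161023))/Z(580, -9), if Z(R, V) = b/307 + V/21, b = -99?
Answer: -10307299102753/908301427408 ≈ -11.348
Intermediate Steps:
Z(R, V) = -99/307 + V/21
-488547/40816 + ((175335 - 136713)/(78296 - 161023))/Z(580, -9) = -488547/40816 + ((175335 - 136713)/(78296 - 161023))/(-99/307 + (1/21)*(-9)) = -488547*1/40816 + (38622/(-82727))/(-99/307 - 3/7) = -488547/40816 + (38622*(-1/82727))/(-1614/2149) = -488547/40816 - 38622/82727*(-2149/1614) = -488547/40816 + 13833113/22253563 = -10307299102753/908301427408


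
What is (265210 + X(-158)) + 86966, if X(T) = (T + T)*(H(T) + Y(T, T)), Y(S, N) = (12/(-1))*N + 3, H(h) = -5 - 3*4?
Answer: -242536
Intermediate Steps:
H(h) = -17 (H(h) = -5 - 12 = -17)
Y(S, N) = 3 - 12*N (Y(S, N) = (12*(-1))*N + 3 = -12*N + 3 = 3 - 12*N)
X(T) = 2*T*(-14 - 12*T) (X(T) = (T + T)*(-17 + (3 - 12*T)) = (2*T)*(-14 - 12*T) = 2*T*(-14 - 12*T))
(265210 + X(-158)) + 86966 = (265210 - 4*(-158)*(7 + 6*(-158))) + 86966 = (265210 - 4*(-158)*(7 - 948)) + 86966 = (265210 - 4*(-158)*(-941)) + 86966 = (265210 - 594712) + 86966 = -329502 + 86966 = -242536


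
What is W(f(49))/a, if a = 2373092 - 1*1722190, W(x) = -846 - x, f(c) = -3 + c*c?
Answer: -1622/325451 ≈ -0.0049838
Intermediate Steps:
f(c) = -3 + c**2
a = 650902 (a = 2373092 - 1722190 = 650902)
W(f(49))/a = (-846 - (-3 + 49**2))/650902 = (-846 - (-3 + 2401))*(1/650902) = (-846 - 1*2398)*(1/650902) = (-846 - 2398)*(1/650902) = -3244*1/650902 = -1622/325451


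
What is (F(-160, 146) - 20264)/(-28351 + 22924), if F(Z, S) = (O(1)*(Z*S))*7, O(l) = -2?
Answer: -306776/5427 ≈ -56.528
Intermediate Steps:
F(Z, S) = -14*S*Z (F(Z, S) = -2*Z*S*7 = -2*S*Z*7 = -14*S*Z)
(F(-160, 146) - 20264)/(-28351 + 22924) = (-14*146*(-160) - 20264)/(-28351 + 22924) = (327040 - 20264)/(-5427) = 306776*(-1/5427) = -306776/5427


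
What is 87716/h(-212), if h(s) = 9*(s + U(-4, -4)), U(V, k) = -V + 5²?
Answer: -87716/1647 ≈ -53.258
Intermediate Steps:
U(V, k) = 25 - V (U(V, k) = -V + 25 = 25 - V)
h(s) = 261 + 9*s (h(s) = 9*(s + (25 - 1*(-4))) = 9*(s + (25 + 4)) = 9*(s + 29) = 9*(29 + s) = 261 + 9*s)
87716/h(-212) = 87716/(261 + 9*(-212)) = 87716/(261 - 1908) = 87716/(-1647) = 87716*(-1/1647) = -87716/1647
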